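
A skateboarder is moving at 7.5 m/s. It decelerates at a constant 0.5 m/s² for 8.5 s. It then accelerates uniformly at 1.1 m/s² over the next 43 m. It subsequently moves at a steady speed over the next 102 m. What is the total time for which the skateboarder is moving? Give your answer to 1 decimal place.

Phase 1 (decelerating): v₀ = 7.50 m/s, a = -0.5 m/s².
v = v₀ + at = 7.50 + (-0.5)(8.5) = 3.25 m/s
Δx = v₀t + ½at² = 7.50·8.5 + 0.5·-0.5·8.5² = 45.7 m

Phase 2 (accelerating): v₀ = 3.25 m/s, a = 1.1 m/s².
v² = v₀² + 2aΔx = 3.25² + 2·1.1·43 = 105 → v = 10.3 m/s
t = (v − v₀)/a = (10.3 − 3.25)/1.1 = 6.37 s

Phase 3 (constant speed): v₀ = 10.3 m/s, a = 0 m/s².
Constant speed: t = d/v = 102/10.3 = 9.95 s
Total time = 8.50 + 6.37 + 9.95 = 24.8 s

24.8 s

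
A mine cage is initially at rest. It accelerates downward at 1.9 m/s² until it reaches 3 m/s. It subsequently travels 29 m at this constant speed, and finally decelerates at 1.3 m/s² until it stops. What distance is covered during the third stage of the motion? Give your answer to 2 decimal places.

Phase 1 (accelerating): v₀ = 0 m/s, a = 1.9 m/s².
v = v₀ + at → t = (3 − 0) / 1.9 = 1.58 s
v² = v₀² + 2aΔx → Δx = (3² − 0²)/(2·1.9) = 2.37 m

Phase 2 (constant speed): v₀ = 3.00 m/s, a = 0 m/s².
Constant speed: t = d/v = 29/3.00 = 9.67 s

Phase 3 (decelerating): v₀ = 3.00 m/s, a = -1.3 m/s².
v = v₀ + at → t = (0 − 3.00) / -1.3 = 2.31 s
v² = v₀² + 2aΔx → Δx = (0² − 3.00²)/(2·-1.3) = 3.46 m
Distance in phase 3 = 3.46 m

3.46 m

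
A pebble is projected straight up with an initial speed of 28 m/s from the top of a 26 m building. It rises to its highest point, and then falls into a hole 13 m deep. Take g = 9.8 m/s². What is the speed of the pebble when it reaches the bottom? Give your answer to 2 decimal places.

Phase 1 (rising): v₀ = 28.0 m/s, a = -9.8 m/s².
v = v₀ + at → t = (0 − 28.0) / -9.8 = 2.86 s
v² = v₀² + 2aΔx → Δx = (0² − 28.0²)/(2·-9.8) = 40.0 m

Phase 2 (falling): v₀ = 0 m/s, a = -9.8 m/s².
Falls 79.0 m from rest: t = √(2·79.0/9.8) = 4.02 s; v = g·t = 39.3 m/s.
Final speed = 39.3 m/s

39.35 m/s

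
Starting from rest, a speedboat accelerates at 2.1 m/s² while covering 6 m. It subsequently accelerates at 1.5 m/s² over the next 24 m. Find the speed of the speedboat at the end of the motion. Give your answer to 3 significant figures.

Phase 1 (accelerating): v₀ = 0 m/s, a = 2.1 m/s².
v² = v₀² + 2aΔx = 0² + 2·2.1·6 = 25.2 → v = 5.02 m/s
t = (v − v₀)/a = (5.02 − 0)/2.1 = 2.39 s

Phase 2 (accelerating): v₀ = 5.02 m/s, a = 1.5 m/s².
v² = v₀² + 2aΔx = 5.02² + 2·1.5·24 = 97.2 → v = 9.86 m/s
t = (v − v₀)/a = (9.86 − 5.02)/1.5 = 3.23 s
Final speed = 9.86 m/s

9.86 m/s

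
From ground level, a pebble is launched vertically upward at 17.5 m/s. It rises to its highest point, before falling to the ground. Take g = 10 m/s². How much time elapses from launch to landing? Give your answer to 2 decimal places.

Phase 1 (rising): v₀ = 17.5 m/s, a = -10 m/s².
v = v₀ + at → t = (0 − 17.5) / -10 = 1.75 s
v² = v₀² + 2aΔx → Δx = (0² − 17.5²)/(2·-10) = 15.3 m

Phase 2 (falling): v₀ = 0 m/s, a = -10 m/s².
Falls 15.3 m from rest: t = √(2·15.3/10) = 1.75 s; v = g·t = 17.5 m/s.
Total time = 1.75 + 1.75 = 3.50 s

3.50 s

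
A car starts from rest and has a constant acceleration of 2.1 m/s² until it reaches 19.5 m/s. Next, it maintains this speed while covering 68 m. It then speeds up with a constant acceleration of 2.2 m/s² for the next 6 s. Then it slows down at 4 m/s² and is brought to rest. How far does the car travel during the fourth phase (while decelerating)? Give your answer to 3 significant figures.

134 m

Phase 1 (accelerating): v₀ = 0 m/s, a = 2.1 m/s².
v = v₀ + at → t = (19.5 − 0) / 2.1 = 9.29 s
v² = v₀² + 2aΔx → Δx = (19.5² − 0²)/(2·2.1) = 90.5 m

Phase 2 (constant speed): v₀ = 19.5 m/s, a = 0 m/s².
Constant speed: t = d/v = 68/19.5 = 3.49 s

Phase 3 (accelerating): v₀ = 19.5 m/s, a = 2.2 m/s².
v = v₀ + at = 19.5 + (2.2)(6) = 32.7 m/s
Δx = v₀t + ½at² = 19.5·6 + 0.5·2.2·6² = 157 m

Phase 4 (decelerating): v₀ = 32.7 m/s, a = -4 m/s².
v = v₀ + at → t = (0 − 32.7) / -4 = 8.18 s
v² = v₀² + 2aΔx → Δx = (0² − 32.7²)/(2·-4) = 134 m
Distance in phase 4 = 134 m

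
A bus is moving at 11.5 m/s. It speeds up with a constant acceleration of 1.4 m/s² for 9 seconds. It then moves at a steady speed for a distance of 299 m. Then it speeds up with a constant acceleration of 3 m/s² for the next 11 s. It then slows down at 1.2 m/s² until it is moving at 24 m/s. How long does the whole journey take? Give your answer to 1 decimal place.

Phase 1 (accelerating): v₀ = 11.5 m/s, a = 1.4 m/s².
v = v₀ + at = 11.5 + (1.4)(9) = 24.1 m/s
Δx = v₀t + ½at² = 11.5·9 + 0.5·1.4·9² = 160 m

Phase 2 (constant speed): v₀ = 24.1 m/s, a = 0 m/s².
Constant speed: t = d/v = 299/24.1 = 12.4 s

Phase 3 (accelerating): v₀ = 24.1 m/s, a = 3 m/s².
v = v₀ + at = 24.1 + (3)(11) = 57.1 m/s
Δx = v₀t + ½at² = 24.1·11 + 0.5·3·11² = 447 m

Phase 4 (decelerating): v₀ = 57.1 m/s, a = -1.2 m/s².
v = v₀ + at → t = (24 − 57.1) / -1.2 = 27.6 s
v² = v₀² + 2aΔx → Δx = (24² − 57.1²)/(2·-1.2) = 1120 m
Total time = 9.00 + 12.4 + 11.0 + 27.6 = 60.0 s

60.0 s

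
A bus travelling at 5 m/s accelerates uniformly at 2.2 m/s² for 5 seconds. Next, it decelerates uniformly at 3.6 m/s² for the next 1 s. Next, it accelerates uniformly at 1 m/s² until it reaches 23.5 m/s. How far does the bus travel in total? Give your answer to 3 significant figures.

266 m

Phase 1 (accelerating): v₀ = 5.00 m/s, a = 2.2 m/s².
v = v₀ + at = 5.00 + (2.2)(5) = 16.0 m/s
Δx = v₀t + ½at² = 5.00·5 + 0.5·2.2·5² = 52.5 m

Phase 2 (decelerating): v₀ = 16.0 m/s, a = -3.6 m/s².
v = v₀ + at = 16.0 + (-3.6)(1) = 12.4 m/s
Δx = v₀t + ½at² = 16.0·1 + 0.5·-3.6·1² = 14.2 m

Phase 3 (accelerating): v₀ = 12.4 m/s, a = 1 m/s².
v = v₀ + at → t = (23.5 − 12.4) / 1 = 11.1 s
v² = v₀² + 2aΔx → Δx = (23.5² − 12.4²)/(2·1) = 199 m
Total distance = 52.5 + 14.2 + 199 = 266 m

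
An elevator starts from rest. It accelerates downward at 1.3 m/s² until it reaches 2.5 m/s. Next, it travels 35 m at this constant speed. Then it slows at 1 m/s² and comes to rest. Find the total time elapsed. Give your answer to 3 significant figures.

Phase 1 (accelerating): v₀ = 0 m/s, a = 1.3 m/s².
v = v₀ + at → t = (2.5 − 0) / 1.3 = 1.92 s
v² = v₀² + 2aΔx → Δx = (2.5² − 0²)/(2·1.3) = 2.40 m

Phase 2 (constant speed): v₀ = 2.50 m/s, a = 0 m/s².
Constant speed: t = d/v = 35/2.50 = 14.0 s

Phase 3 (decelerating): v₀ = 2.50 m/s, a = -1 m/s².
v = v₀ + at → t = (0 − 2.50) / -1 = 2.50 s
v² = v₀² + 2aΔx → Δx = (0² − 2.50²)/(2·-1) = 3.12 m
Total time = 1.92 + 14.0 + 2.50 = 18.4 s

18.4 s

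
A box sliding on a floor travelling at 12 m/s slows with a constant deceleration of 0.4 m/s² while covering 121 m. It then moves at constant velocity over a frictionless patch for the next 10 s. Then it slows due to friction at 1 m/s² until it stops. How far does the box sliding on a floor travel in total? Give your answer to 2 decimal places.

213.30 m

Phase 1 (decelerating): v₀ = 12.0 m/s, a = -0.4 m/s².
v² = v₀² + 2aΔx = 12.0² + 2·-0.4·121 = 47.2 → v = 6.87 m/s
t = (v − v₀)/a = (6.87 − 12.0)/-0.4 = 12.8 s

Phase 2 (constant speed): v₀ = 6.87 m/s, a = 0 m/s².
v = v₀ + at = 6.87 + (0)(10) = 6.87 m/s
Δx = v₀t + ½at² = 6.87·10 + 0.5·0·10² = 68.7 m

Phase 3 (decelerating): v₀ = 6.87 m/s, a = -1 m/s².
v = v₀ + at → t = (0 − 6.87) / -1 = 6.87 s
v² = v₀² + 2aΔx → Δx = (0² − 6.87²)/(2·-1) = 23.6 m
Total distance = 121 + 68.7 + 23.6 = 213 m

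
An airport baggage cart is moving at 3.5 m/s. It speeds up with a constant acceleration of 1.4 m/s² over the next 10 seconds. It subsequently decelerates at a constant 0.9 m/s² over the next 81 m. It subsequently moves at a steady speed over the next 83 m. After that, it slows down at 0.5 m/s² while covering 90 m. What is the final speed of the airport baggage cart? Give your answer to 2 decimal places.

8.39 m/s

Phase 1 (accelerating): v₀ = 3.50 m/s, a = 1.4 m/s².
v = v₀ + at = 3.50 + (1.4)(10) = 17.5 m/s
Δx = v₀t + ½at² = 3.50·10 + 0.5·1.4·10² = 105 m

Phase 2 (decelerating): v₀ = 17.5 m/s, a = -0.9 m/s².
v² = v₀² + 2aΔx = 17.5² + 2·-0.9·81 = 160 → v = 12.7 m/s
t = (v − v₀)/a = (12.7 − 17.5)/-0.9 = 5.37 s

Phase 3 (constant speed): v₀ = 12.7 m/s, a = 0 m/s².
Constant speed: t = d/v = 83/12.7 = 6.55 s

Phase 4 (decelerating): v₀ = 12.7 m/s, a = -0.5 m/s².
v² = v₀² + 2aΔx = 12.7² + 2·-0.5·90 = 70.4 → v = 8.39 m/s
t = (v − v₀)/a = (8.39 − 12.7)/-0.5 = 8.55 s
Final speed = 8.39 m/s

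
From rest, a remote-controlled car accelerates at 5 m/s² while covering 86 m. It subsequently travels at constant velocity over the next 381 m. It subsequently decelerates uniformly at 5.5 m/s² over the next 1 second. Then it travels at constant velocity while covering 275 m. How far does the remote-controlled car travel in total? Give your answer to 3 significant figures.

Phase 1 (accelerating): v₀ = 0 m/s, a = 5 m/s².
v² = v₀² + 2aΔx = 0² + 2·5·86 = 860 → v = 29.3 m/s
t = (v − v₀)/a = (29.3 − 0)/5 = 5.87 s

Phase 2 (constant speed): v₀ = 29.3 m/s, a = 0 m/s².
Constant speed: t = d/v = 381/29.3 = 13.0 s

Phase 3 (decelerating): v₀ = 29.3 m/s, a = -5.5 m/s².
v = v₀ + at = 29.3 + (-5.5)(1) = 23.8 m/s
Δx = v₀t + ½at² = 29.3·1 + 0.5·-5.5·1² = 26.6 m

Phase 4 (constant speed): v₀ = 23.8 m/s, a = 0 m/s².
Constant speed: t = d/v = 275/23.8 = 11.5 s
Total distance = 86.0 + 381 + 26.6 + 275 = 769 m

769 m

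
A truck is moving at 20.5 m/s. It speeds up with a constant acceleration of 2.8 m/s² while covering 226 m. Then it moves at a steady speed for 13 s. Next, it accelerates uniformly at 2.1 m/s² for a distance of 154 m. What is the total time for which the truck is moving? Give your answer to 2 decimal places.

Phase 1 (accelerating): v₀ = 20.5 m/s, a = 2.8 m/s².
v² = v₀² + 2aΔx = 20.5² + 2·2.8·226 = 1690 → v = 41.1 m/s
t = (v − v₀)/a = (41.1 − 20.5)/2.8 = 7.34 s

Phase 2 (constant speed): v₀ = 41.1 m/s, a = 0 m/s².
v = v₀ + at = 41.1 + (0)(13) = 41.1 m/s
Δx = v₀t + ½at² = 41.1·13 + 0.5·0·13² = 534 m

Phase 3 (accelerating): v₀ = 41.1 m/s, a = 2.1 m/s².
v² = v₀² + 2aΔx = 41.1² + 2·2.1·154 = 2330 → v = 48.3 m/s
t = (v − v₀)/a = (48.3 − 41.1)/2.1 = 3.45 s
Total time = 7.34 + 13.0 + 3.45 = 23.8 s

23.79 s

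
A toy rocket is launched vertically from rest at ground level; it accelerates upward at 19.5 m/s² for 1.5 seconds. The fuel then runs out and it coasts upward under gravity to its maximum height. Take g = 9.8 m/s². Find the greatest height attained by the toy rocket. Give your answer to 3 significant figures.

65.6 m

Phase 1 (powered ascent): v₀ = 0 m/s, a = 19.5 m/s².
v = v₀ + at = 0 + (19.5)(1.5) = 29.2 m/s
Δx = v₀t + ½at² = 0·1.5 + 0.5·19.5·1.5² = 21.9 m

Phase 2 (coasting upward): v₀ = 29.2 m/s, a = -9.8 m/s².
v = v₀ + at → t = (0 − 29.2) / -9.8 = 2.98 s
v² = v₀² + 2aΔx → Δx = (0² − 29.2²)/(2·-9.8) = 43.7 m
Maximum height = 21.9 + 43.7 = 65.6 m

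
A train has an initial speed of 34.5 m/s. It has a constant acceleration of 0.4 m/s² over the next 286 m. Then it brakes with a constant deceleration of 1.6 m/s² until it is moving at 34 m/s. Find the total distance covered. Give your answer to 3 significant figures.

Phase 1 (accelerating): v₀ = 34.5 m/s, a = 0.4 m/s².
v² = v₀² + 2aΔx = 34.5² + 2·0.4·286 = 1420 → v = 37.7 m/s
t = (v − v₀)/a = (37.7 − 34.5)/0.4 = 7.93 s

Phase 2 (decelerating): v₀ = 37.7 m/s, a = -1.6 m/s².
v = v₀ + at → t = (34 − 37.7) / -1.6 = 2.29 s
v² = v₀² + 2aΔx → Δx = (34² − 37.7²)/(2·-1.6) = 82.2 m
Total distance = 286 + 82.2 = 368 m

368 m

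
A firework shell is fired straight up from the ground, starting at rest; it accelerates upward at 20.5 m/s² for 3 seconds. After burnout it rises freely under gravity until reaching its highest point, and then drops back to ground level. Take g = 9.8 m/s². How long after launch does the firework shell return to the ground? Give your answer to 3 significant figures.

16.9 s

Phase 1 (powered ascent): v₀ = 0 m/s, a = 20.5 m/s².
v = v₀ + at = 0 + (20.5)(3) = 61.5 m/s
Δx = v₀t + ½at² = 0·3 + 0.5·20.5·3² = 92.2 m

Phase 2 (coasting upward): v₀ = 61.5 m/s, a = -9.8 m/s².
v = v₀ + at → t = (0 − 61.5) / -9.8 = 6.28 s
v² = v₀² + 2aΔx → Δx = (0² − 61.5²)/(2·-9.8) = 193 m

Phase 3 (free fall): v₀ = 0 m/s, a = -9.8 m/s².
Falls 285 m from rest: t = √(2·285/9.8) = 7.63 s; v = g·t = 74.8 m/s.
Total time = 3.00 + 6.28 + 7.63 = 16.9 s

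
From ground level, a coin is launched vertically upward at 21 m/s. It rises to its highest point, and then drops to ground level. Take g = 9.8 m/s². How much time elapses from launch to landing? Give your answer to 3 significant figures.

Phase 1 (rising): v₀ = 21.0 m/s, a = -9.8 m/s².
v = v₀ + at → t = (0 − 21.0) / -9.8 = 2.14 s
v² = v₀² + 2aΔx → Δx = (0² − 21.0²)/(2·-9.8) = 22.5 m

Phase 2 (falling): v₀ = 0 m/s, a = -9.8 m/s².
Falls 22.5 m from rest: t = √(2·22.5/9.8) = 2.14 s; v = g·t = 21.0 m/s.
Total time = 2.14 + 2.14 = 4.29 s

4.29 s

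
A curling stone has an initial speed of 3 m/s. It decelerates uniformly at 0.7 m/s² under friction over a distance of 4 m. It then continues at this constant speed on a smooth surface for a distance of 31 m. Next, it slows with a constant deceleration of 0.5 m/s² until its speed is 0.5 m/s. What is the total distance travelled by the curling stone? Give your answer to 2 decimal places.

Phase 1 (decelerating): v₀ = 3.00 m/s, a = -0.7 m/s².
v² = v₀² + 2aΔx = 3.00² + 2·-0.7·4 = 3.40 → v = 1.84 m/s
t = (v − v₀)/a = (1.84 − 3.00)/-0.7 = 1.65 s

Phase 2 (constant speed): v₀ = 1.84 m/s, a = 0 m/s².
Constant speed: t = d/v = 31/1.84 = 16.8 s

Phase 3 (decelerating): v₀ = 1.84 m/s, a = -0.5 m/s².
v = v₀ + at → t = (0.5 − 1.84) / -0.5 = 2.69 s
v² = v₀² + 2aΔx → Δx = (0.5² − 1.84²)/(2·-0.5) = 3.15 m
Total distance = 4.00 + 31.0 + 3.15 = 38.1 m

38.15 m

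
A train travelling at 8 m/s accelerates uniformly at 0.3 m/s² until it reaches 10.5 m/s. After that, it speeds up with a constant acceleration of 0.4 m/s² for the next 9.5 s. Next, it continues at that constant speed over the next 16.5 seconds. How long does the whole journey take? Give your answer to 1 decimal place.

34.3 s

Phase 1 (accelerating): v₀ = 8.00 m/s, a = 0.3 m/s².
v = v₀ + at → t = (10.5 − 8.00) / 0.3 = 8.33 s
v² = v₀² + 2aΔx → Δx = (10.5² − 8.00²)/(2·0.3) = 77.1 m

Phase 2 (accelerating): v₀ = 10.5 m/s, a = 0.4 m/s².
v = v₀ + at = 10.5 + (0.4)(9.5) = 14.3 m/s
Δx = v₀t + ½at² = 10.5·9.5 + 0.5·0.4·9.5² = 118 m

Phase 3 (constant speed): v₀ = 14.3 m/s, a = 0 m/s².
v = v₀ + at = 14.3 + (0)(16.5) = 14.3 m/s
Δx = v₀t + ½at² = 14.3·16.5 + 0.5·0·16.5² = 236 m
Total time = 8.33 + 9.50 + 16.5 = 34.3 s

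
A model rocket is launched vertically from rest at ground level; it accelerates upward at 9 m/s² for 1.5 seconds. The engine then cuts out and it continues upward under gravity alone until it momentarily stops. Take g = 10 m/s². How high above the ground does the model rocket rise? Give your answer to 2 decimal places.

19.24 m

Phase 1 (powered ascent): v₀ = 0 m/s, a = 9 m/s².
v = v₀ + at = 0 + (9)(1.5) = 13.5 m/s
Δx = v₀t + ½at² = 0·1.5 + 0.5·9·1.5² = 10.1 m

Phase 2 (coasting upward): v₀ = 13.5 m/s, a = -10 m/s².
v = v₀ + at → t = (0 − 13.5) / -10 = 1.35 s
v² = v₀² + 2aΔx → Δx = (0² − 13.5²)/(2·-10) = 9.11 m
Maximum height = 10.1 + 9.11 = 19.2 m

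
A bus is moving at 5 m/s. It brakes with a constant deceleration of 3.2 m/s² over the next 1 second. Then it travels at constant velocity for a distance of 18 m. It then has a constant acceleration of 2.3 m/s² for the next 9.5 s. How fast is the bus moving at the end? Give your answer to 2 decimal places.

23.65 m/s

Phase 1 (decelerating): v₀ = 5.00 m/s, a = -3.2 m/s².
v = v₀ + at = 5.00 + (-3.2)(1) = 1.80 m/s
Δx = v₀t + ½at² = 5.00·1 + 0.5·-3.2·1² = 3.40 m

Phase 2 (constant speed): v₀ = 1.80 m/s, a = 0 m/s².
Constant speed: t = d/v = 18/1.80 = 10.0 s

Phase 3 (accelerating): v₀ = 1.80 m/s, a = 2.3 m/s².
v = v₀ + at = 1.80 + (2.3)(9.5) = 23.6 m/s
Δx = v₀t + ½at² = 1.80·9.5 + 0.5·2.3·9.5² = 121 m
Final speed = 23.6 m/s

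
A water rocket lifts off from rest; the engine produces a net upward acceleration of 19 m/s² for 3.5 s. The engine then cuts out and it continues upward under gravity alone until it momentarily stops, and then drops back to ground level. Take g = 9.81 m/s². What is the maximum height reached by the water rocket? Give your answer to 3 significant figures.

Phase 1 (powered ascent): v₀ = 0 m/s, a = 19 m/s².
v = v₀ + at = 0 + (19)(3.5) = 66.5 m/s
Δx = v₀t + ½at² = 0·3.5 + 0.5·19·3.5² = 116 m

Phase 2 (coasting upward): v₀ = 66.5 m/s, a = -9.81 m/s².
v = v₀ + at → t = (0 − 66.5) / -9.81 = 6.78 s
v² = v₀² + 2aΔx → Δx = (0² − 66.5²)/(2·-9.81) = 225 m
Maximum height = 116 + 225 = 342 m

342 m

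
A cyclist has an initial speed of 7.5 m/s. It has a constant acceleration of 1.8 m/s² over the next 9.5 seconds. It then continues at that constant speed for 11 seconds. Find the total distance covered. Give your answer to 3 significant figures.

Phase 1 (accelerating): v₀ = 7.50 m/s, a = 1.8 m/s².
v = v₀ + at = 7.50 + (1.8)(9.5) = 24.6 m/s
Δx = v₀t + ½at² = 7.50·9.5 + 0.5·1.8·9.5² = 152 m

Phase 2 (constant speed): v₀ = 24.6 m/s, a = 0 m/s².
v = v₀ + at = 24.6 + (0)(11) = 24.6 m/s
Δx = v₀t + ½at² = 24.6·11 + 0.5·0·11² = 271 m
Total distance = 152 + 271 = 423 m

423 m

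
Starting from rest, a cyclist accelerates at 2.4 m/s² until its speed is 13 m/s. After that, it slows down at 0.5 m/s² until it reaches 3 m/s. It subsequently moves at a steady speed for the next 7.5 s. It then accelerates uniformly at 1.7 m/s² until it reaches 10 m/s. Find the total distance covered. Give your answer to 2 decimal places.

Phase 1 (accelerating): v₀ = 0 m/s, a = 2.4 m/s².
v = v₀ + at → t = (13 − 0) / 2.4 = 5.42 s
v² = v₀² + 2aΔx → Δx = (13² − 0²)/(2·2.4) = 35.2 m

Phase 2 (decelerating): v₀ = 13.0 m/s, a = -0.5 m/s².
v = v₀ + at → t = (3 − 13.0) / -0.5 = 20.0 s
v² = v₀² + 2aΔx → Δx = (3² − 13.0²)/(2·-0.5) = 160 m

Phase 3 (constant speed): v₀ = 3.00 m/s, a = 0 m/s².
v = v₀ + at = 3.00 + (0)(7.5) = 3.00 m/s
Δx = v₀t + ½at² = 3.00·7.5 + 0.5·0·7.5² = 22.5 m

Phase 4 (accelerating): v₀ = 3.00 m/s, a = 1.7 m/s².
v = v₀ + at → t = (10 − 3.00) / 1.7 = 4.12 s
v² = v₀² + 2aΔx → Δx = (10² − 3.00²)/(2·1.7) = 26.8 m
Total distance = 35.2 + 160 + 22.5 + 26.8 = 244 m

244.47 m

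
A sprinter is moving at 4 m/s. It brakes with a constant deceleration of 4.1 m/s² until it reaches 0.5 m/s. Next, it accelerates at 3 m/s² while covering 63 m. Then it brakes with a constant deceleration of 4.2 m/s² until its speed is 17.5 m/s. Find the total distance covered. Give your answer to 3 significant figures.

73.5 m

Phase 1 (decelerating): v₀ = 4.00 m/s, a = -4.1 m/s².
v = v₀ + at → t = (0.5 − 4.00) / -4.1 = 0.854 s
v² = v₀² + 2aΔx → Δx = (0.5² − 4.00²)/(2·-4.1) = 1.92 m

Phase 2 (accelerating): v₀ = 0.500 m/s, a = 3 m/s².
v² = v₀² + 2aΔx = 0.500² + 2·3·63 = 378 → v = 19.4 m/s
t = (v − v₀)/a = (19.4 − 0.500)/3 = 6.32 s

Phase 3 (decelerating): v₀ = 19.4 m/s, a = -4.2 m/s².
v = v₀ + at → t = (17.5 − 19.4) / -4.2 = 0.464 s
v² = v₀² + 2aΔx → Δx = (17.5² − 19.4²)/(2·-4.2) = 8.57 m
Total distance = 1.92 + 63.0 + 8.57 = 73.5 m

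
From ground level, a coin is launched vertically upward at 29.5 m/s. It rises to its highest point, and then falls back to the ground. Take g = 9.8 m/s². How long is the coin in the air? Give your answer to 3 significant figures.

Phase 1 (rising): v₀ = 29.5 m/s, a = -9.8 m/s².
v = v₀ + at → t = (0 − 29.5) / -9.8 = 3.01 s
v² = v₀² + 2aΔx → Δx = (0² − 29.5²)/(2·-9.8) = 44.4 m

Phase 2 (falling): v₀ = 0 m/s, a = -9.8 m/s².
Falls 44.4 m from rest: t = √(2·44.4/9.8) = 3.01 s; v = g·t = 29.5 m/s.
Total time = 3.01 + 3.01 = 6.02 s

6.02 s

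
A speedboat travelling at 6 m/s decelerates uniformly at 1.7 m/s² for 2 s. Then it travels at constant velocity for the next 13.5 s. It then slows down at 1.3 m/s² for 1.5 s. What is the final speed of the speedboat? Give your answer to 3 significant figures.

Phase 1 (decelerating): v₀ = 6.00 m/s, a = -1.7 m/s².
v = v₀ + at = 6.00 + (-1.7)(2) = 2.60 m/s
Δx = v₀t + ½at² = 6.00·2 + 0.5·-1.7·2² = 8.60 m

Phase 2 (constant speed): v₀ = 2.60 m/s, a = 0 m/s².
v = v₀ + at = 2.60 + (0)(13.5) = 2.60 m/s
Δx = v₀t + ½at² = 2.60·13.5 + 0.5·0·13.5² = 35.1 m

Phase 3 (decelerating): v₀ = 2.60 m/s, a = -1.3 m/s².
v = v₀ + at = 2.60 + (-1.3)(1.5) = 0.650 m/s
Δx = v₀t + ½at² = 2.60·1.5 + 0.5·-1.3·1.5² = 2.44 m
Final speed = 0.650 m/s

0.650 m/s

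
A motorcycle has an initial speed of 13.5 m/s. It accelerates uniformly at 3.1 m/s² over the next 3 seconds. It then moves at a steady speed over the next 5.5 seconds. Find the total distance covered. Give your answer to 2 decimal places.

179.85 m

Phase 1 (accelerating): v₀ = 13.5 m/s, a = 3.1 m/s².
v = v₀ + at = 13.5 + (3.1)(3) = 22.8 m/s
Δx = v₀t + ½at² = 13.5·3 + 0.5·3.1·3² = 54.5 m

Phase 2 (constant speed): v₀ = 22.8 m/s, a = 0 m/s².
v = v₀ + at = 22.8 + (0)(5.5) = 22.8 m/s
Δx = v₀t + ½at² = 22.8·5.5 + 0.5·0·5.5² = 125 m
Total distance = 54.5 + 125 = 180 m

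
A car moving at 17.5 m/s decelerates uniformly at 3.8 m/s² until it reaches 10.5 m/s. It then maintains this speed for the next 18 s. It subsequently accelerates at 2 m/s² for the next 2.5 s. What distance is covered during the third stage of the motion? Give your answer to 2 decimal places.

32.50 m

Phase 1 (decelerating): v₀ = 17.5 m/s, a = -3.8 m/s².
v = v₀ + at → t = (10.5 − 17.5) / -3.8 = 1.84 s
v² = v₀² + 2aΔx → Δx = (10.5² − 17.5²)/(2·-3.8) = 25.8 m

Phase 2 (constant speed): v₀ = 10.5 m/s, a = 0 m/s².
v = v₀ + at = 10.5 + (0)(18) = 10.5 m/s
Δx = v₀t + ½at² = 10.5·18 + 0.5·0·18² = 189 m

Phase 3 (accelerating): v₀ = 10.5 m/s, a = 2 m/s².
v = v₀ + at = 10.5 + (2)(2.5) = 15.5 m/s
Δx = v₀t + ½at² = 10.5·2.5 + 0.5·2·2.5² = 32.5 m
Distance in phase 3 = 32.5 m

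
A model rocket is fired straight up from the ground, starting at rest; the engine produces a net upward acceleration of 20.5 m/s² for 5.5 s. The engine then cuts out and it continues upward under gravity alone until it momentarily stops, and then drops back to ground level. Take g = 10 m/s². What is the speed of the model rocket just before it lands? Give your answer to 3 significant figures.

Phase 1 (powered ascent): v₀ = 0 m/s, a = 20.5 m/s².
v = v₀ + at = 0 + (20.5)(5.5) = 113 m/s
Δx = v₀t + ½at² = 0·5.5 + 0.5·20.5·5.5² = 310 m

Phase 2 (coasting upward): v₀ = 113 m/s, a = -10 m/s².
v = v₀ + at → t = (0 − 113) / -10 = 11.3 s
v² = v₀² + 2aΔx → Δx = (0² − 113²)/(2·-10) = 636 m

Phase 3 (free fall): v₀ = 0 m/s, a = -10 m/s².
Falls 946 m from rest: t = √(2·946/10) = 13.8 s; v = g·t = 138 m/s.
Impact speed = 138 m/s

138 m/s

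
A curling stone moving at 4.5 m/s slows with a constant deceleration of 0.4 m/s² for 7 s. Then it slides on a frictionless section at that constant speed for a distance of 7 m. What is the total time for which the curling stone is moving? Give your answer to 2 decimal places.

Phase 1 (decelerating): v₀ = 4.50 m/s, a = -0.4 m/s².
v = v₀ + at = 4.50 + (-0.4)(7) = 1.70 m/s
Δx = v₀t + ½at² = 4.50·7 + 0.5·-0.4·7² = 21.7 m

Phase 2 (constant speed): v₀ = 1.70 m/s, a = 0 m/s².
Constant speed: t = d/v = 7/1.70 = 4.12 s
Total time = 7.00 + 4.12 = 11.1 s

11.12 s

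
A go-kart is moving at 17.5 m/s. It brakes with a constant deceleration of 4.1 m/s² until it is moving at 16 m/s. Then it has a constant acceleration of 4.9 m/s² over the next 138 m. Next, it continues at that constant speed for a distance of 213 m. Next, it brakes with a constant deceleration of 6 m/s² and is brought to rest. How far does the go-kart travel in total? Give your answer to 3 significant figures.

Phase 1 (decelerating): v₀ = 17.5 m/s, a = -4.1 m/s².
v = v₀ + at → t = (16 − 17.5) / -4.1 = 0.366 s
v² = v₀² + 2aΔx → Δx = (16² − 17.5²)/(2·-4.1) = 6.13 m

Phase 2 (accelerating): v₀ = 16.0 m/s, a = 4.9 m/s².
v² = v₀² + 2aΔx = 16.0² + 2·4.9·138 = 1610 → v = 40.1 m/s
t = (v − v₀)/a = (40.1 − 16.0)/4.9 = 4.92 s

Phase 3 (constant speed): v₀ = 40.1 m/s, a = 0 m/s².
Constant speed: t = d/v = 213/40.1 = 5.31 s

Phase 4 (decelerating): v₀ = 40.1 m/s, a = -6 m/s².
v = v₀ + at → t = (0 − 40.1) / -6 = 6.68 s
v² = v₀² + 2aΔx → Δx = (0² − 40.1²)/(2·-6) = 134 m
Total distance = 6.13 + 138 + 213 + 134 = 491 m

491 m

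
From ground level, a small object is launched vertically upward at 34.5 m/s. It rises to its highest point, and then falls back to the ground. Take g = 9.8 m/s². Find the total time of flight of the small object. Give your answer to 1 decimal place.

7.0 s

Phase 1 (rising): v₀ = 34.5 m/s, a = -9.8 m/s².
v = v₀ + at → t = (0 − 34.5) / -9.8 = 3.52 s
v² = v₀² + 2aΔx → Δx = (0² − 34.5²)/(2·-9.8) = 60.7 m

Phase 2 (falling): v₀ = 0 m/s, a = -9.8 m/s².
Falls 60.7 m from rest: t = √(2·60.7/9.8) = 3.52 s; v = g·t = 34.5 m/s.
Total time = 3.52 + 3.52 = 7.04 s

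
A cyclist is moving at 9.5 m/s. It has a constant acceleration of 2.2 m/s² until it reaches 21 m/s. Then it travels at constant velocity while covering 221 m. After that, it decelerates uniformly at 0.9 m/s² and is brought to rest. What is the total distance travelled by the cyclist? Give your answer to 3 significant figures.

Phase 1 (accelerating): v₀ = 9.50 m/s, a = 2.2 m/s².
v = v₀ + at → t = (21 − 9.50) / 2.2 = 5.23 s
v² = v₀² + 2aΔx → Δx = (21² − 9.50²)/(2·2.2) = 79.7 m

Phase 2 (constant speed): v₀ = 21.0 m/s, a = 0 m/s².
Constant speed: t = d/v = 221/21.0 = 10.5 s

Phase 3 (decelerating): v₀ = 21.0 m/s, a = -0.9 m/s².
v = v₀ + at → t = (0 − 21.0) / -0.9 = 23.3 s
v² = v₀² + 2aΔx → Δx = (0² − 21.0²)/(2·-0.9) = 245 m
Total distance = 79.7 + 221 + 245 = 546 m

546 m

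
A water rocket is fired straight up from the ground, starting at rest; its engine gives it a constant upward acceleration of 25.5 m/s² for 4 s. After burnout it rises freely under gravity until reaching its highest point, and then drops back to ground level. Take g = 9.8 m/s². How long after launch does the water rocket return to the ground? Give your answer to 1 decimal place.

Phase 1 (powered ascent): v₀ = 0 m/s, a = 25.5 m/s².
v = v₀ + at = 0 + (25.5)(4) = 102 m/s
Δx = v₀t + ½at² = 0·4 + 0.5·25.5·4² = 204 m

Phase 2 (coasting upward): v₀ = 102 m/s, a = -9.8 m/s².
v = v₀ + at → t = (0 − 102) / -9.8 = 10.4 s
v² = v₀² + 2aΔx → Δx = (0² − 102²)/(2·-9.8) = 531 m

Phase 3 (free fall): v₀ = 0 m/s, a = -9.8 m/s².
Falls 735 m from rest: t = √(2·735/9.8) = 12.2 s; v = g·t = 120 m/s.
Total time = 4.00 + 10.4 + 12.2 = 26.7 s

26.7 s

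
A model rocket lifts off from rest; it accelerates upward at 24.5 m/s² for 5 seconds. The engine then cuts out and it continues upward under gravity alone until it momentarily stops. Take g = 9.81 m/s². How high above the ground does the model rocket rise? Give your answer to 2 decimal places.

Phase 1 (powered ascent): v₀ = 0 m/s, a = 24.5 m/s².
v = v₀ + at = 0 + (24.5)(5) = 122 m/s
Δx = v₀t + ½at² = 0·5 + 0.5·24.5·5² = 306 m

Phase 2 (coasting upward): v₀ = 122 m/s, a = -9.81 m/s².
v = v₀ + at → t = (0 − 122) / -9.81 = 12.5 s
v² = v₀² + 2aΔx → Δx = (0² − 122²)/(2·-9.81) = 765 m
Maximum height = 306 + 765 = 1070 m

1071.09 m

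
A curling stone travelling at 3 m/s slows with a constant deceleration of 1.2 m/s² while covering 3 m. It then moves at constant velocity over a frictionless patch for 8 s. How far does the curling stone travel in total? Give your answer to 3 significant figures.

13.7 m

Phase 1 (decelerating): v₀ = 3.00 m/s, a = -1.2 m/s².
v² = v₀² + 2aΔx = 3.00² + 2·-1.2·3 = 1.80 → v = 1.34 m/s
t = (v − v₀)/a = (1.34 − 3.00)/-1.2 = 1.38 s

Phase 2 (constant speed): v₀ = 1.34 m/s, a = 0 m/s².
v = v₀ + at = 1.34 + (0)(8) = 1.34 m/s
Δx = v₀t + ½at² = 1.34·8 + 0.5·0·8² = 10.7 m
Total distance = 3.00 + 10.7 = 13.7 m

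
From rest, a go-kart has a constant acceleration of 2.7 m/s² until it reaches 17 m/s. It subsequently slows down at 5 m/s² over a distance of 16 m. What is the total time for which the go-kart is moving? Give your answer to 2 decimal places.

Phase 1 (accelerating): v₀ = 0 m/s, a = 2.7 m/s².
v = v₀ + at → t = (17 − 0) / 2.7 = 6.30 s
v² = v₀² + 2aΔx → Δx = (17² − 0²)/(2·2.7) = 53.5 m

Phase 2 (decelerating): v₀ = 17.0 m/s, a = -5 m/s².
v² = v₀² + 2aΔx = 17.0² + 2·-5·16 = 129 → v = 11.4 m/s
t = (v − v₀)/a = (11.4 − 17.0)/-5 = 1.13 s
Total time = 6.30 + 1.13 = 7.42 s

7.42 s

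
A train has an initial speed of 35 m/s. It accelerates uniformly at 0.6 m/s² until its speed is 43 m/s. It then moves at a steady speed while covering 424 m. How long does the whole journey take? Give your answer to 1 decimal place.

23.2 s

Phase 1 (accelerating): v₀ = 35.0 m/s, a = 0.6 m/s².
v = v₀ + at → t = (43 − 35.0) / 0.6 = 13.3 s
v² = v₀² + 2aΔx → Δx = (43² − 35.0²)/(2·0.6) = 520 m

Phase 2 (constant speed): v₀ = 43.0 m/s, a = 0 m/s².
Constant speed: t = d/v = 424/43.0 = 9.86 s
Total time = 13.3 + 9.86 = 23.2 s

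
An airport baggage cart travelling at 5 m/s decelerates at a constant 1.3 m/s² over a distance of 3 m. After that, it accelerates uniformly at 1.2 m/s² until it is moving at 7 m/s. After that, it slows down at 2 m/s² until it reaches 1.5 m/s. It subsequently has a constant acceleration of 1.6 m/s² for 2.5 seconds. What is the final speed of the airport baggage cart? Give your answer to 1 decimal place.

Phase 1 (decelerating): v₀ = 5.00 m/s, a = -1.3 m/s².
v² = v₀² + 2aΔx = 5.00² + 2·-1.3·3 = 17.2 → v = 4.15 m/s
t = (v − v₀)/a = (4.15 − 5.00)/-1.3 = 0.656 s

Phase 2 (accelerating): v₀ = 4.15 m/s, a = 1.2 m/s².
v = v₀ + at → t = (7 − 4.15) / 1.2 = 2.38 s
v² = v₀² + 2aΔx → Δx = (7² − 4.15²)/(2·1.2) = 13.3 m

Phase 3 (decelerating): v₀ = 7.00 m/s, a = -2 m/s².
v = v₀ + at → t = (1.5 − 7.00) / -2 = 2.75 s
v² = v₀² + 2aΔx → Δx = (1.5² − 7.00²)/(2·-2) = 11.7 m

Phase 4 (accelerating): v₀ = 1.50 m/s, a = 1.6 m/s².
v = v₀ + at = 1.50 + (1.6)(2.5) = 5.50 m/s
Δx = v₀t + ½at² = 1.50·2.5 + 0.5·1.6·2.5² = 8.75 m
Final speed = 5.50 m/s

5.5 m/s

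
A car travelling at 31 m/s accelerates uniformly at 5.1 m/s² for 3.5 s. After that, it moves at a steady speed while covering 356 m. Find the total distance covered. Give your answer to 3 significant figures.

Phase 1 (accelerating): v₀ = 31.0 m/s, a = 5.1 m/s².
v = v₀ + at = 31.0 + (5.1)(3.5) = 48.8 m/s
Δx = v₀t + ½at² = 31.0·3.5 + 0.5·5.1·3.5² = 140 m

Phase 2 (constant speed): v₀ = 48.8 m/s, a = 0 m/s².
Constant speed: t = d/v = 356/48.8 = 7.29 s
Total distance = 140 + 356 = 496 m

496 m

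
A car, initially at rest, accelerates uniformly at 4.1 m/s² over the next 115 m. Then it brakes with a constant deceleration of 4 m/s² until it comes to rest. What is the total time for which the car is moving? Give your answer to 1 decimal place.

Phase 1 (accelerating): v₀ = 0 m/s, a = 4.1 m/s².
v² = v₀² + 2aΔx = 0² + 2·4.1·115 = 943 → v = 30.7 m/s
t = (v − v₀)/a = (30.7 − 0)/4.1 = 7.49 s

Phase 2 (decelerating): v₀ = 30.7 m/s, a = -4 m/s².
v = v₀ + at → t = (0 − 30.7) / -4 = 7.68 s
v² = v₀² + 2aΔx → Δx = (0² − 30.7²)/(2·-4) = 118 m
Total time = 7.49 + 7.68 = 15.2 s

15.2 s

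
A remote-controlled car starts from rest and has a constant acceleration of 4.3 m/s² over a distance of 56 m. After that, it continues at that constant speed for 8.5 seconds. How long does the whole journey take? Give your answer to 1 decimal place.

13.6 s

Phase 1 (accelerating): v₀ = 0 m/s, a = 4.3 m/s².
v² = v₀² + 2aΔx = 0² + 2·4.3·56 = 482 → v = 21.9 m/s
t = (v − v₀)/a = (21.9 − 0)/4.3 = 5.10 s

Phase 2 (constant speed): v₀ = 21.9 m/s, a = 0 m/s².
v = v₀ + at = 21.9 + (0)(8.5) = 21.9 m/s
Δx = v₀t + ½at² = 21.9·8.5 + 0.5·0·8.5² = 187 m
Total time = 5.10 + 8.50 = 13.6 s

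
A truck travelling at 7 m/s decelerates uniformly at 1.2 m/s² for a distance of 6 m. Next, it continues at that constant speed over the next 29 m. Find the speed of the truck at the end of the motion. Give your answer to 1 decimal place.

Phase 1 (decelerating): v₀ = 7.00 m/s, a = -1.2 m/s².
v² = v₀² + 2aΔx = 7.00² + 2·-1.2·6 = 34.6 → v = 5.88 m/s
t = (v − v₀)/a = (5.88 − 7.00)/-1.2 = 0.932 s

Phase 2 (constant speed): v₀ = 5.88 m/s, a = 0 m/s².
Constant speed: t = d/v = 29/5.88 = 4.93 s
Final speed = 5.88 m/s

5.9 m/s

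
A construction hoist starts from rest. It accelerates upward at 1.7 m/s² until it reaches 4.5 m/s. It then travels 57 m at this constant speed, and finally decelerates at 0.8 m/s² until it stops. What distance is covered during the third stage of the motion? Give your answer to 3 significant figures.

Phase 1 (accelerating): v₀ = 0 m/s, a = 1.7 m/s².
v = v₀ + at → t = (4.5 − 0) / 1.7 = 2.65 s
v² = v₀² + 2aΔx → Δx = (4.5² − 0²)/(2·1.7) = 5.96 m

Phase 2 (constant speed): v₀ = 4.50 m/s, a = 0 m/s².
Constant speed: t = d/v = 57/4.50 = 12.7 s

Phase 3 (decelerating): v₀ = 4.50 m/s, a = -0.8 m/s².
v = v₀ + at → t = (0 − 4.50) / -0.8 = 5.62 s
v² = v₀² + 2aΔx → Δx = (0² − 4.50²)/(2·-0.8) = 12.7 m
Distance in phase 3 = 12.7 m

12.7 m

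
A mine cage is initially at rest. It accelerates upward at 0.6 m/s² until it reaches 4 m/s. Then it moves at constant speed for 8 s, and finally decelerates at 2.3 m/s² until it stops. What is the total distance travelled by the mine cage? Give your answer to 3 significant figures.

Phase 1 (accelerating): v₀ = 0 m/s, a = 0.6 m/s².
v = v₀ + at → t = (4 − 0) / 0.6 = 6.67 s
v² = v₀² + 2aΔx → Δx = (4² − 0²)/(2·0.6) = 13.3 m

Phase 2 (constant speed): v₀ = 4.00 m/s, a = 0 m/s².
v = v₀ + at = 4.00 + (0)(8) = 4.00 m/s
Δx = v₀t + ½at² = 4.00·8 + 0.5·0·8² = 32.0 m

Phase 3 (decelerating): v₀ = 4.00 m/s, a = -2.3 m/s².
v = v₀ + at → t = (0 − 4.00) / -2.3 = 1.74 s
v² = v₀² + 2aΔx → Δx = (0² − 4.00²)/(2·-2.3) = 3.48 m
Total distance = 13.3 + 32.0 + 3.48 = 48.8 m

48.8 m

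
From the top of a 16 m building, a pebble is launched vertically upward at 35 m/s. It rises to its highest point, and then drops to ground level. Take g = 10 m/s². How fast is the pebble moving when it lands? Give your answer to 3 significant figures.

39.3 m/s

Phase 1 (rising): v₀ = 35.0 m/s, a = -10 m/s².
v = v₀ + at → t = (0 − 35.0) / -10 = 3.50 s
v² = v₀² + 2aΔx → Δx = (0² − 35.0²)/(2·-10) = 61.2 m

Phase 2 (falling): v₀ = 0 m/s, a = -10 m/s².
Falls 77.2 m from rest: t = √(2·77.2/10) = 3.93 s; v = g·t = 39.3 m/s.
Final speed = 39.3 m/s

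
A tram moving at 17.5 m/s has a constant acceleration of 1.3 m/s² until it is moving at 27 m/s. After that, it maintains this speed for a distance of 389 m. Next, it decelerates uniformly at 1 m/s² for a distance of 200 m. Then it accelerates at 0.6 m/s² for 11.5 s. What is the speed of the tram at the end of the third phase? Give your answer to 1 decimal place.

18.1 m/s

Phase 1 (accelerating): v₀ = 17.5 m/s, a = 1.3 m/s².
v = v₀ + at → t = (27 − 17.5) / 1.3 = 7.31 s
v² = v₀² + 2aΔx → Δx = (27² − 17.5²)/(2·1.3) = 163 m

Phase 2 (constant speed): v₀ = 27.0 m/s, a = 0 m/s².
Constant speed: t = d/v = 389/27.0 = 14.4 s

Phase 3 (decelerating): v₀ = 27.0 m/s, a = -1 m/s².
v² = v₀² + 2aΔx = 27.0² + 2·-1·200 = 329 → v = 18.1 m/s
t = (v − v₀)/a = (18.1 − 27.0)/-1 = 8.86 s
Speed at end of phase 3 = 18.1 m/s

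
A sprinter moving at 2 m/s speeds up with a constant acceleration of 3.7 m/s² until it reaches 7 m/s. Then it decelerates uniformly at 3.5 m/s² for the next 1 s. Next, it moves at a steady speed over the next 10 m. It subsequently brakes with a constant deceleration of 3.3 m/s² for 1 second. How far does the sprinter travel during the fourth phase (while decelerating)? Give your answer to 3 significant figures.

1.85 m

Phase 1 (accelerating): v₀ = 2.00 m/s, a = 3.7 m/s².
v = v₀ + at → t = (7 − 2.00) / 3.7 = 1.35 s
v² = v₀² + 2aΔx → Δx = (7² − 2.00²)/(2·3.7) = 6.08 m

Phase 2 (decelerating): v₀ = 7.00 m/s, a = -3.5 m/s².
v = v₀ + at = 7.00 + (-3.5)(1) = 3.50 m/s
Δx = v₀t + ½at² = 7.00·1 + 0.5·-3.5·1² = 5.25 m

Phase 3 (constant speed): v₀ = 3.50 m/s, a = 0 m/s².
Constant speed: t = d/v = 10/3.50 = 2.86 s

Phase 4 (decelerating): v₀ = 3.50 m/s, a = -3.3 m/s².
v = v₀ + at = 3.50 + (-3.3)(1) = 0.200 m/s
Δx = v₀t + ½at² = 3.50·1 + 0.5·-3.3·1² = 1.85 m
Distance in phase 4 = 1.85 m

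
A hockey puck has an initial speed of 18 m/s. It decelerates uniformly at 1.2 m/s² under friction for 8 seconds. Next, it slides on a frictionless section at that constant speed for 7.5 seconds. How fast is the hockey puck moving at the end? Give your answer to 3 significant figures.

8.40 m/s

Phase 1 (decelerating): v₀ = 18.0 m/s, a = -1.2 m/s².
v = v₀ + at = 18.0 + (-1.2)(8) = 8.40 m/s
Δx = v₀t + ½at² = 18.0·8 + 0.5·-1.2·8² = 106 m

Phase 2 (constant speed): v₀ = 8.40 m/s, a = 0 m/s².
v = v₀ + at = 8.40 + (0)(7.5) = 8.40 m/s
Δx = v₀t + ½at² = 8.40·7.5 + 0.5·0·7.5² = 63.0 m
Final speed = 8.40 m/s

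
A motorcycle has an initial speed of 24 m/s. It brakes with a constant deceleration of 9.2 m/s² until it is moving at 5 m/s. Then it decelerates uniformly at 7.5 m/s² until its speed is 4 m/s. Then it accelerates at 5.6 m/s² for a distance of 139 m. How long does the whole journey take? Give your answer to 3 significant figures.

Phase 1 (decelerating): v₀ = 24.0 m/s, a = -9.2 m/s².
v = v₀ + at → t = (5 − 24.0) / -9.2 = 2.07 s
v² = v₀² + 2aΔx → Δx = (5² − 24.0²)/(2·-9.2) = 29.9 m

Phase 2 (decelerating): v₀ = 5.00 m/s, a = -7.5 m/s².
v = v₀ + at → t = (4 − 5.00) / -7.5 = 0.133 s
v² = v₀² + 2aΔx → Δx = (4² − 5.00²)/(2·-7.5) = 0.600 m

Phase 3 (accelerating): v₀ = 4.00 m/s, a = 5.6 m/s².
v² = v₀² + 2aΔx = 4.00² + 2·5.6·139 = 1570 → v = 39.7 m/s
t = (v − v₀)/a = (39.7 − 4.00)/5.6 = 6.37 s
Total time = 2.07 + 0.133 + 6.37 = 8.57 s

8.57 s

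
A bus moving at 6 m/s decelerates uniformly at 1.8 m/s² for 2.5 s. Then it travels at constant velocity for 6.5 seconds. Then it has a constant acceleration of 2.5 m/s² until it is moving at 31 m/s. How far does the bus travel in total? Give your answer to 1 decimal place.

210.9 m

Phase 1 (decelerating): v₀ = 6.00 m/s, a = -1.8 m/s².
v = v₀ + at = 6.00 + (-1.8)(2.5) = 1.50 m/s
Δx = v₀t + ½at² = 6.00·2.5 + 0.5·-1.8·2.5² = 9.38 m

Phase 2 (constant speed): v₀ = 1.50 m/s, a = 0 m/s².
v = v₀ + at = 1.50 + (0)(6.5) = 1.50 m/s
Δx = v₀t + ½at² = 1.50·6.5 + 0.5·0·6.5² = 9.75 m

Phase 3 (accelerating): v₀ = 1.50 m/s, a = 2.5 m/s².
v = v₀ + at → t = (31 − 1.50) / 2.5 = 11.8 s
v² = v₀² + 2aΔx → Δx = (31² − 1.50²)/(2·2.5) = 192 m
Total distance = 9.38 + 9.75 + 192 = 211 m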